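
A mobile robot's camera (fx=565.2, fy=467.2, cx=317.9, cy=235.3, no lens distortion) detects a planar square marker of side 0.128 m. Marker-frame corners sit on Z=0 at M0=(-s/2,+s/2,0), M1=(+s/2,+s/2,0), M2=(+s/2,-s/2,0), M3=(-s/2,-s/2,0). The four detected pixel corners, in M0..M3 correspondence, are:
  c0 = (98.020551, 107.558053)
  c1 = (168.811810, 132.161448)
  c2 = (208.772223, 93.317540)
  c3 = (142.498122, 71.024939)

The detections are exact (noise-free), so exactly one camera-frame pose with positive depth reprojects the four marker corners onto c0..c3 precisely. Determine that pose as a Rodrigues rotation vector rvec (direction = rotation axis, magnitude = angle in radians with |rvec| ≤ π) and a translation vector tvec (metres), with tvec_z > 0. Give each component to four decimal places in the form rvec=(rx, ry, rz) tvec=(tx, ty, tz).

Intrinsics K: fx=565.2, fy=467.2, cx=317.9, cy=235.3
Marker side s = 0.128 m; corners in marker frame (Z=0):
  M0 = (-0.0640, +0.0640, 0)
  M1 = (+0.0640, +0.0640, 0)
  M2 = (+0.0640, -0.0640, 0)
  M3 = (-0.0640, -0.0640, 0)
Detected image corners:
  c0 = (98.020551, 107.558053) px
  c1 = (168.811810, 132.161448) px
  c2 = (208.772223, 93.317540) px
  c3 = (142.498122, 71.024939) px
Planar DLT: solve 8×8 A·h = b for H (H[2,2]=1):
  H  [+517.02904 -420.45403 +155.06531]
  H  [+171.26459 +235.22161 +100.22321]
  H  [-0.11468 -0.58559 +1.00000]
B = K⁻¹H; ‖b₁‖=1.073402, ‖b₂‖=1.073402; λ = 2/(‖b₁‖+‖b₂‖) = 0.931618, sign → tz>0 ⇒ λ=+0.931618
r₁ = λ·B[:,0] = (+0.91231,+0.39532,-0.10684); r₂ = λ·B[:,1] = (-0.38619,+0.74380,-0.54555)
r₃ = r₁×r₂ = (-0.13620,+0.53897,+0.83124); SVD([r₁ r₂ r₃]) → R = UVᵀ:
  R  [+0.91231 -0.38619 -0.13620]
  R  [+0.39532 +0.74380 +0.53897]
  R  [-0.10684 -0.54555 +0.83124]
t = (-0.26840, -0.26935, +0.93162) m
tr R = 2.487353; θ = arccos((tr R − 1)/2) = 0.732243 rad = 41.954°
axis k = ((R−Rᵀ)₃₂, (R−Rᵀ)₁₃, (R−Rᵀ)₂₁) / (2 sinθ) = (-0.811106, -0.021956, +0.584487)
rvec = θ·k = (-0.593927, -0.016077, +0.427987)

rvec=(-0.5939, -0.0161, 0.4280) tvec=(-0.2684, -0.2693, 0.9316)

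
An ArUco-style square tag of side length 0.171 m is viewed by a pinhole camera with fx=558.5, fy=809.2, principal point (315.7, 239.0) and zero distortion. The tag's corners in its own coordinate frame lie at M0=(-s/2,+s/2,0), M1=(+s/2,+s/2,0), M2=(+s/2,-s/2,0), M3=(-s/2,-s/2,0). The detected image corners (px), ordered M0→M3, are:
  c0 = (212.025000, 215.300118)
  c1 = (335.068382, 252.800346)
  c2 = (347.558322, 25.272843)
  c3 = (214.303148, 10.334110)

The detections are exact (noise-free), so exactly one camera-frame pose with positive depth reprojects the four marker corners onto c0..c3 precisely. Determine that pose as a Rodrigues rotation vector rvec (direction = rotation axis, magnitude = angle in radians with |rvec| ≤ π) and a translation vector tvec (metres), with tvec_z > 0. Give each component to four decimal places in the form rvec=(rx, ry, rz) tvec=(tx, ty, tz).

Intrinsics K: fx=558.5, fy=809.2, cx=315.7, cy=239.0
Marker side s = 0.171 m; corners in marker frame (Z=0):
  M0 = (-0.0855, +0.0855, 0)
  M1 = (+0.0855, +0.0855, 0)
  M2 = (+0.0855, -0.0855, 0)
  M3 = (-0.0855, -0.0855, 0)
Detected image corners:
  c0 = (212.025000, 215.300118) px
  c1 = (335.068382, 252.800346) px
  c2 = (347.558322, 25.272843) px
  c3 = (214.303148, 10.334110) px
Planar DLT: solve 8×8 A·h = b for H (H[2,2]=1):
  H  [+564.78479 +77.12755 +273.47693]
  H  [+72.37916 +1314.74586 +129.14018]
  H  [-0.66201 +0.42786 +1.00000]
B = K⁻¹H; ‖b₁‖=1.561719, ‖b₂‖=1.561719; λ = 2/(‖b₁‖+‖b₂‖) = 0.640320, sign → tz>0 ⇒ λ=+0.640320
r₁ = λ·B[:,0] = (+0.88714,+0.18247,-0.42390); r₂ = λ·B[:,1] = (-0.06644,+0.95944,+0.27397)
r₃ = r₁×r₂ = (+0.45670,-0.21488,+0.86328); SVD([r₁ r₂ r₃]) → R = UVᵀ:
  R  [+0.88714 -0.06644 +0.45670]
  R  [+0.18247 +0.95944 -0.21488]
  R  [-0.42390 +0.27397 +0.86328]
t = (-0.04841, -0.08693, +0.64032) m
tr R = 2.709862; θ = arccos((tr R − 1)/2) = 0.545379 rad = 31.248°
axis k = ((R−Rᵀ)₃₂, (R−Rᵀ)₁₃, (R−Rᵀ)₂₁) / (2 sinθ) = (+0.471189, +0.848776, +0.239917)
rvec = θ·k = (+0.256976, +0.462904, +0.130845)

rvec=(0.2570, 0.4629, 0.1308) tvec=(-0.0484, -0.0869, 0.6403)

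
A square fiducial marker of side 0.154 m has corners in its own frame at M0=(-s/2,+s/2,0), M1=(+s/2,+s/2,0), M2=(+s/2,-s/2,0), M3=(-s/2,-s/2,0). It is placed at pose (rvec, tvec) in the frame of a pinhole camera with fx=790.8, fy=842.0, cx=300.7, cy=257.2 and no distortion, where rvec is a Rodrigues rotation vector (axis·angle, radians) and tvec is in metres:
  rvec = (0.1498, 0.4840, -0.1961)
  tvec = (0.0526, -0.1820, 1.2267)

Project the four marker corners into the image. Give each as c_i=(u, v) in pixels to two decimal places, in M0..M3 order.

Intrinsics K: fx=790.8, fy=842.0, cx=300.7, cy=257.2
Marker side s = 0.154 m; corners in marker frame (Z=0):
  M0 = (-0.0770, +0.0770, 0)
  M1 = (+0.0770, +0.0770, 0)
  M2 = (+0.0770, -0.0770, 0)
  M3 = (-0.0770, -0.0770, 0)
rvec = (0.1498, 0.4840, -0.1961), |rvec| = θ = 0.54328 rad = 31.128°
Rodrigues: sinθ=0.51695, 1−cosθ=0.14398; R = I + sinθ·[k]× + (1−cosθ)·[k]×²:
    [+0.86697 +0.22196 +0.44621]
    [-0.15123 +0.97029 -0.18884]
    [-0.47487 +0.09624 +0.87478]
t = (0.0526, -0.1820, 1.2267) m
M0: Pc = R·M0+t = (+0.00293, -0.09564, +1.27068); u = 790.8·(+0.00293)/1.27068 + 300.7 = 302.5265, v = 842.0·(-0.09564)/1.27068 + 257.2 = 193.8232
M1: Pc = R·M1+t = (+0.13645, -0.11893, +1.19755); u = 790.8·(+0.13645)/1.19755 + 300.7 = 390.8032, v = 842.0·(-0.11893)/1.19755 + 257.2 = 173.5785
M2: Pc = R·M2+t = (+0.10227, -0.26836, +1.18272); u = 790.8·(+0.10227)/1.18272 + 300.7 = 369.0771, v = 842.0·(-0.26836)/1.18272 + 257.2 = 66.1525
M3: Pc = R·M3+t = (-0.03125, -0.24507, +1.25585); u = 790.8·(-0.03125)/1.25585 + 300.7 = 281.0237, v = 842.0·(-0.24507)/1.25585 + 257.2 = 92.8916

c0=(302.53, 193.82) c1=(390.80, 173.58) c2=(369.08, 66.15) c3=(281.02, 92.89)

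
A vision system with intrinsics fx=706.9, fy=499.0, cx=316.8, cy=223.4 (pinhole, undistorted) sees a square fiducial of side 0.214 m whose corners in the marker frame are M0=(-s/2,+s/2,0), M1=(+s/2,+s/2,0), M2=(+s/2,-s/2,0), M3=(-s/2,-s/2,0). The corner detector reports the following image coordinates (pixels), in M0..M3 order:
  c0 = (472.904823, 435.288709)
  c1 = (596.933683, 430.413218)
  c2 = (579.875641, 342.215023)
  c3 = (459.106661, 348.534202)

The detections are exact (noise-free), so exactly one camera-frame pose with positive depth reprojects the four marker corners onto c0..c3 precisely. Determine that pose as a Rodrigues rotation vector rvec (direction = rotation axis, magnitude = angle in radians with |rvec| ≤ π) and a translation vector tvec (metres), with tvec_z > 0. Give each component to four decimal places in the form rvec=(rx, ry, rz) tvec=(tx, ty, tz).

rvec=(-0.1392, 0.1138, -0.0944) tvec=(0.3744, 0.4178, 1.2619)

Intrinsics K: fx=706.9, fy=499.0, cx=316.8, cy=223.4
Marker side s = 0.214 m; corners in marker frame (Z=0):
  M0 = (-0.1070, +0.1070, 0)
  M1 = (+0.1070, +0.1070, 0)
  M2 = (+0.1070, -0.1070, 0)
  M3 = (-0.1070, -0.1070, 0)
Detected image corners:
  c0 = (472.904823, 435.288709) px
  c1 = (596.933683, 430.413218) px
  c2 = (579.875641, 342.215023) px
  c3 = (459.106661, 348.534202) px
Planar DLT: solve 8×8 A·h = b for H (H[2,2]=1):
  H  [+527.36709 +12.02098 +526.55856]
  H  [-59.03915 +364.45043 +388.60541]
  H  [-0.08440 -0.11382 +1.00000]
B = K⁻¹H; ‖b₁‖=0.792486, ‖b₂‖=0.792486; λ = 2/(‖b₁‖+‖b₂‖) = 1.261851, sign → tz>0 ⇒ λ=+1.261851
r₁ = λ·B[:,0] = (+0.98911,-0.10161,-0.10650); r₂ = λ·B[:,1] = (+0.08582,+0.98590,-0.14362)
r₃ = r₁×r₂ = (+0.11960,+0.13291,+0.98389); SVD([r₁ r₂ r₃]) → R = UVᵀ:
  R  [+0.98911 +0.08582 +0.11960]
  R  [-0.10161 +0.98590 +0.13291]
  R  [-0.10650 -0.14362 +0.98389]
t = (+0.37443, +0.41776, +1.26185) m
tr R = 2.958897; θ = arccos((tr R − 1)/2) = 0.203088 rad = 11.636°
axis k = ((R−Rᵀ)₃₂, (R−Rᵀ)₁₃, (R−Rᵀ)₂₁) / (2 sinθ) = (-0.685520, +0.560501, -0.464651)
rvec = θ·k = (-0.139221, +0.113831, -0.094365)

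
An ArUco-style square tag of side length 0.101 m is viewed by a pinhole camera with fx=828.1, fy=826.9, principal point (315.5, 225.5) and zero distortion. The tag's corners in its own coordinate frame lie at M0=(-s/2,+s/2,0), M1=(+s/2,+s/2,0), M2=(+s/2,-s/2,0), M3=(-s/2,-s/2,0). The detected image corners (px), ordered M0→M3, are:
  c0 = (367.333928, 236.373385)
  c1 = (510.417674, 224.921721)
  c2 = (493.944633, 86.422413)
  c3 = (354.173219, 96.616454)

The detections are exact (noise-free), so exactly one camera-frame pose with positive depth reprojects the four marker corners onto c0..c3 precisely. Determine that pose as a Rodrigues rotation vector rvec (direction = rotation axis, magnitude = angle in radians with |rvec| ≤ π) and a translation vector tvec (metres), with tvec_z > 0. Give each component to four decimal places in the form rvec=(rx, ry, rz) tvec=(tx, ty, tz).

rvec=(-0.1423, -0.0359, -0.0820) tvec=(0.0821, -0.0462, 0.5857)

Intrinsics K: fx=828.1, fy=826.9, cx=315.5, cy=225.5
Marker side s = 0.101 m; corners in marker frame (Z=0):
  M0 = (-0.0505, +0.0505, 0)
  M1 = (+0.0505, +0.0505, 0)
  M2 = (+0.0505, -0.0505, 0)
  M3 = (-0.0505, -0.0505, 0)
Detected image corners:
  c0 = (367.333928, 236.373385) px
  c1 = (510.417674, 224.921721) px
  c2 = (493.944633, 86.422413) px
  c3 = (354.173219, 96.616454) px
Planar DLT: solve 8×8 A·h = b for H (H[2,2]=1):
  H  [+1430.65808 +43.50421 +431.63095]
  H  [-95.66383 +1338.93430 +160.22342]
  H  [+0.07088 -0.23931 +1.00000]
B = K⁻¹H; ‖b₁‖=1.707457, ‖b₂‖=1.707457; λ = 2/(‖b₁‖+‖b₂‖) = 0.585666, sign → tz>0 ⇒ λ=+0.585666
r₁ = λ·B[:,0] = (+0.99600,-0.07908,+0.04151); r₂ = λ·B[:,1] = (+0.08417,+0.98655,-0.14016)
r₃ = r₁×r₂ = (-0.02987,+0.14309,+0.98926); SVD([r₁ r₂ r₃]) → R = UVᵀ:
  R  [+0.99600 +0.08417 -0.02987]
  R  [-0.07908 +0.98655 +0.14309]
  R  [+0.04151 -0.14016 +0.98926]
t = (+0.08213, -0.04623, +0.58567) m
tr R = 2.971808; θ = arccos((tr R − 1)/2) = 0.168104 rad = 9.632°
axis k = ((R−Rᵀ)₃₂, (R−Rᵀ)₁₃, (R−Rᵀ)₂₁) / (2 sinθ) = (-0.846467, -0.213326, -0.487838)
rvec = θ·k = (-0.142294, -0.035861, -0.082007)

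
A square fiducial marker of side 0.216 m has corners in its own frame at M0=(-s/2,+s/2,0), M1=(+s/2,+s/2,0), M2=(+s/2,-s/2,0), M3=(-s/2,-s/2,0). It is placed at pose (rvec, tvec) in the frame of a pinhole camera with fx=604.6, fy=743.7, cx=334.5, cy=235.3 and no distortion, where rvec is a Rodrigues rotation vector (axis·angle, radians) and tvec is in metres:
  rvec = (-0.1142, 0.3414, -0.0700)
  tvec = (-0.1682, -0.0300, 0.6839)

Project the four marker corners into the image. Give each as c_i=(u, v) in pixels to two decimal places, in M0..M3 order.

c0=(108.13, 326.41) c1=(276.06, 314.44) c2=(268.71, 70.61) c3=(107.61, 105.84)

Intrinsics K: fx=604.6, fy=743.7, cx=334.5, cy=235.3
Marker side s = 0.216 m; corners in marker frame (Z=0):
  M0 = (-0.1080, +0.1080, 0)
  M1 = (+0.1080, +0.1080, 0)
  M2 = (+0.1080, -0.1080, 0)
  M3 = (-0.1080, -0.1080, 0)
rvec = (-0.1142, 0.3414, -0.0700), |rvec| = θ = 0.36674 rad = 21.012°
Rodrigues: sinθ=0.35857, 1−cosθ=0.06650; R = I + sinθ·[k]× + (1−cosθ)·[k]×²:
    [+0.93995 +0.04916 +0.33775]
    [-0.08772 +0.99113 +0.09984]
    [-0.32985 -0.12347 +0.93593]
t = (-0.1682, -0.0300, 0.6839) m
M0: Pc = R·M0+t = (-0.26440, +0.08652, +0.70619); u = 604.6·(-0.26440)/0.70619 + 334.5 = 108.1310, v = 743.7·(+0.08652)/0.70619 + 235.3 = 326.4111
M1: Pc = R·M1+t = (-0.06138, +0.06757, +0.63494); u = 604.6·(-0.06138)/0.63494 + 334.5 = 276.0574, v = 743.7·(+0.06757)/0.63494 + 235.3 = 314.4422
M2: Pc = R·M2+t = (-0.07200, -0.14652, +0.66161); u = 604.6·(-0.07200)/0.66161 + 334.5 = 268.7087, v = 743.7·(-0.14652)/0.66161 + 235.3 = 70.6059
M3: Pc = R·M3+t = (-0.27502, -0.12757, +0.73286); u = 604.6·(-0.27502)/0.73286 + 334.5 = 107.6079, v = 743.7·(-0.12757)/0.73286 + 235.3 = 105.8444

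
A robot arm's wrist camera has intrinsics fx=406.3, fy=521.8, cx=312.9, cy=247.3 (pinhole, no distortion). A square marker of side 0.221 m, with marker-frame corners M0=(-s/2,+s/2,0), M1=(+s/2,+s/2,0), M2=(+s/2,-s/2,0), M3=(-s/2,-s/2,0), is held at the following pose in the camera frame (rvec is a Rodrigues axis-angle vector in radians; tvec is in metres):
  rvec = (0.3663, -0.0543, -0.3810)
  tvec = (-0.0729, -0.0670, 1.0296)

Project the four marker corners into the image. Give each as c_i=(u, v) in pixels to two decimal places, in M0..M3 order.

c0=(261.19, 281.23) c1=(339.04, 241.05) c2=(309.01, 139.75) c3=(225.03, 183.53)

Intrinsics K: fx=406.3, fy=521.8, cx=312.9, cy=247.3
Marker side s = 0.221 m; corners in marker frame (Z=0):
  M0 = (-0.1105, +0.1105, 0)
  M1 = (+0.1105, +0.1105, 0)
  M2 = (+0.1105, -0.1105, 0)
  M3 = (-0.1105, -0.1105, 0)
rvec = (0.3663, -0.0543, -0.3810), |rvec| = θ = 0.53131 rad = 30.442°
Rodrigues: sinθ=0.50666, 1−cosθ=0.13785; R = I + sinθ·[k]× + (1−cosθ)·[k]×²:
    [+0.92767 +0.35361 -0.11994]
    [-0.37304 +0.86359 -0.33921]
    [-0.01637 +0.35941 +0.93304]
t = (-0.0729, -0.0670, 1.0296) m
M0: Pc = R·M0+t = (-0.13633, +0.06965, +1.07112); u = 406.3·(-0.13633)/1.07112 + 312.9 = 261.1859, v = 521.8·(+0.06965)/1.07112 + 247.3 = 281.2287
M1: Pc = R·M1+t = (+0.06868, -0.01279, +1.06751); u = 406.3·(+0.06868)/1.06751 + 312.9 = 339.0408, v = 521.8·(-0.01279)/1.06751 + 247.3 = 241.0460
M2: Pc = R·M2+t = (-0.00947, -0.20365, +0.98808); u = 406.3·(-0.00947)/0.98808 + 312.9 = 309.0073, v = 521.8·(-0.20365)/0.98808 + 247.3 = 139.7545
M3: Pc = R·M3+t = (-0.21448, -0.12121, +0.99169); u = 406.3·(-0.21448)/0.99169 + 312.9 = 225.0262, v = 521.8·(-0.12121)/0.99169 + 247.3 = 183.5253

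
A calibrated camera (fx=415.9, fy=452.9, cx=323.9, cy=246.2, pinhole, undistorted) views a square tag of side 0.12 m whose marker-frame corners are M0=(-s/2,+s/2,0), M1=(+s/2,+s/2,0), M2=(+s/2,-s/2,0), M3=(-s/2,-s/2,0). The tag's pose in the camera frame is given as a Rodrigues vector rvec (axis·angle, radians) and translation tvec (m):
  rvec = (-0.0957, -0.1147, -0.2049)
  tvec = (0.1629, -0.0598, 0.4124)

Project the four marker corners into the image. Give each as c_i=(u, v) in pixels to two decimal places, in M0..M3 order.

Intrinsics K: fx=415.9, fy=452.9, cx=323.9, cy=246.2
Marker side s = 0.12 m; corners in marker frame (Z=0):
  M0 = (-0.0600, +0.0600, 0)
  M1 = (+0.0600, +0.0600, 0)
  M2 = (+0.0600, -0.0600, 0)
  M3 = (-0.0600, -0.0600, 0)
rvec = (-0.0957, -0.1147, -0.2049), |rvec| = θ = 0.25357 rad = 14.529°
Rodrigues: sinθ=0.25086, 1−cosθ=0.03198; R = I + sinθ·[k]× + (1−cosθ)·[k]×²:
    [+0.97258 +0.20817 -0.10372]
    [-0.19725 +0.97457 +0.10637]
    [+0.12323 -0.08299 +0.98890]
t = (0.1629, -0.0598, 0.4124) m
M0: Pc = R·M0+t = (+0.11704, +0.01051, +0.40003); u = 415.9·(+0.11704)/0.40003 + 323.9 = 445.5795, v = 452.9·(+0.01051)/0.40003 + 246.2 = 258.0981
M1: Pc = R·M1+t = (+0.23374, -0.01316, +0.41481); u = 415.9·(+0.23374)/0.41481 + 323.9 = 558.2567, v = 452.9·(-0.01316)/0.41481 + 246.2 = 231.8304
M2: Pc = R·M2+t = (+0.20876, -0.13011, +0.42477); u = 415.9·(+0.20876)/0.42477 + 323.9 = 528.3036, v = 452.9·(-0.13011)/0.42477 + 246.2 = 107.4756
M3: Pc = R·M3+t = (+0.09206, -0.10644, +0.40999); u = 415.9·(+0.09206)/0.40999 + 323.9 = 417.2831, v = 452.9·(-0.10644)/0.40999 + 246.2 = 128.6200

c0=(445.58, 258.10) c1=(558.26, 231.83) c2=(528.30, 107.48) c3=(417.28, 128.62)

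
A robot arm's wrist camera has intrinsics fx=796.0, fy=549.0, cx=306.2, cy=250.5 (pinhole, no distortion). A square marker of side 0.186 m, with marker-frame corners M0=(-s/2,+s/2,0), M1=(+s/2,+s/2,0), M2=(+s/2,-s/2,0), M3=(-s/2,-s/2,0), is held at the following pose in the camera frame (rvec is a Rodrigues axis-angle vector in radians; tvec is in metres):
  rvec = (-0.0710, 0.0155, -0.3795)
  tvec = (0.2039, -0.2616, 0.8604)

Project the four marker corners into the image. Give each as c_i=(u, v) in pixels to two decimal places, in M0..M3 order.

c0=(447.80, 159.86) c1=(608.97, 115.48) c2=(541.16, 8.45) c3=(382.52, 52.19)

Intrinsics K: fx=796.0, fy=549.0, cx=306.2, cy=250.5
Marker side s = 0.186 m; corners in marker frame (Z=0):
  M0 = (-0.0930, +0.0930, 0)
  M1 = (+0.0930, +0.0930, 0)
  M2 = (+0.0930, -0.0930, 0)
  M3 = (-0.0930, -0.0930, 0)
rvec = (-0.0710, 0.0155, -0.3795), |rvec| = θ = 0.38640 rad = 22.139°
Rodrigues: sinθ=0.37685, 1−cosθ=0.07373; R = I + sinθ·[k]× + (1−cosθ)·[k]×²:
    [+0.92876 +0.36958 +0.02842]
    [-0.37067 +0.92639 +0.06634]
    [-0.00181 -0.07215 +0.99739]
t = (0.2039, -0.2616, 0.8604) m
M0: Pc = R·M0+t = (+0.15190, -0.14097, +0.85386); u = 796.0·(+0.15190)/0.85386 + 306.2 = 447.8037, v = 549.0·(-0.14097)/0.85386 + 250.5 = 159.8594
M1: Pc = R·M1+t = (+0.32465, -0.20992, +0.85352); u = 796.0·(+0.32465)/0.85352 + 306.2 = 608.9673, v = 549.0·(-0.20992)/0.85352 + 250.5 = 115.4771
M2: Pc = R·M2+t = (+0.25590, -0.38223, +0.86694); u = 796.0·(+0.25590)/0.86694 + 306.2 = 541.1631, v = 549.0·(-0.38223)/0.86694 + 250.5 = 8.4508
M3: Pc = R·M3+t = (+0.08315, -0.31328, +0.86728); u = 796.0·(+0.08315)/0.86728 + 306.2 = 382.5197, v = 549.0·(-0.31328)/0.86728 + 250.5 = 52.1878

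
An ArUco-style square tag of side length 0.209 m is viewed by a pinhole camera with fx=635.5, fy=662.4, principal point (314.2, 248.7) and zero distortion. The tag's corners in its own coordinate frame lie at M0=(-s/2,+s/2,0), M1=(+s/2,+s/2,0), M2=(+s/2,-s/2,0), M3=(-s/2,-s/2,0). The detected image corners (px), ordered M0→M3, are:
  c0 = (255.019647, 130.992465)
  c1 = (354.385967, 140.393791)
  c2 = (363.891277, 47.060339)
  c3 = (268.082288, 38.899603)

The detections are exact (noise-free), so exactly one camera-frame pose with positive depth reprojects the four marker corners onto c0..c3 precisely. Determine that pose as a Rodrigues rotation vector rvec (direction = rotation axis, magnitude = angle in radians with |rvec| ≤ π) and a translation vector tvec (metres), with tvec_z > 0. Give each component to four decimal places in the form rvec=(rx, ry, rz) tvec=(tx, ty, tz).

rvec=(-0.2489, 0.0507, 0.1085) tvec=(-0.0085, -0.3269, 1.3513)

Intrinsics K: fx=635.5, fy=662.4, cx=314.2, cy=248.7
Marker side s = 0.209 m; corners in marker frame (Z=0):
  M0 = (-0.1045, +0.1045, 0)
  M1 = (+0.1045, +0.1045, 0)
  M2 = (+0.1045, -0.1045, 0)
  M3 = (-0.1045, -0.1045, 0)
Detected image corners:
  c0 = (255.019647, 130.992465) px
  c1 = (354.385967, 140.393791) px
  c2 = (363.891277, 47.060339) px
  c3 = (268.082288, 38.899603) px
Planar DLT: solve 8×8 A·h = b for H (H[2,2]=1):
  H  [+452.18355 -109.84703 +310.21123]
  H  [+37.76080 +427.52204 +88.44376]
  H  [-0.04699 -0.17985 +1.00000]
B = K⁻¹H; ‖b₁‖=0.740048, ‖b₂‖=0.740048; λ = 2/(‖b₁‖+‖b₂‖) = 1.351264, sign → tz>0 ⇒ λ=+1.351264
r₁ = λ·B[:,0] = (+0.99287,+0.10087,-0.06350); r₂ = λ·B[:,1] = (-0.11341,+0.96337,-0.24302)
r₃ = r₁×r₂ = (+0.03666,+0.24849,+0.96794); SVD([r₁ r₂ r₃]) → R = UVᵀ:
  R  [+0.99287 -0.11341 +0.03666]
  R  [+0.10087 +0.96337 +0.24849]
  R  [-0.06350 -0.24302 +0.96794]
t = (-0.00848, -0.32691, +1.35126) m
tr R = 2.924179; θ = arccos((tr R − 1)/2) = 0.276233 rad = 15.827°
axis k = ((R−Rᵀ)₃₂, (R−Rᵀ)₁₃, (R−Rᵀ)₂₁) / (2 sinθ) = (-0.901088, +0.183608, +0.392846)
rvec = θ·k = (-0.248910, +0.050719, +0.108517)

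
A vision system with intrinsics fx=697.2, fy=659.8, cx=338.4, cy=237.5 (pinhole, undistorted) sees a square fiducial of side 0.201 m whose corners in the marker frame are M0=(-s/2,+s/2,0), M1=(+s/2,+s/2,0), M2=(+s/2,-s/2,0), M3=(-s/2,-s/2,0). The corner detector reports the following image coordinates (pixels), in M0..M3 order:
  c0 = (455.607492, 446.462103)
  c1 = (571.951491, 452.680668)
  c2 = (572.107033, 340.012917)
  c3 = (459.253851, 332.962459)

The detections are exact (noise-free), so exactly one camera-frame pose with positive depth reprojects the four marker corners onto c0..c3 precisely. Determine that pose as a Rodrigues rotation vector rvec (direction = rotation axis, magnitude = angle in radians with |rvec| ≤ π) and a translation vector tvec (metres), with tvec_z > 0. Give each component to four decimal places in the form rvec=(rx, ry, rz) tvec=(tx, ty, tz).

rvec=(-0.1803, -0.0611, 0.0680) tvec=(0.3043, 0.2816, 1.2012)

Intrinsics K: fx=697.2, fy=659.8, cx=338.4, cy=237.5
Marker side s = 0.201 m; corners in marker frame (Z=0):
  M0 = (-0.1005, +0.1005, 0)
  M1 = (+0.1005, +0.1005, 0)
  M2 = (+0.1005, -0.1005, 0)
  M3 = (-0.1005, -0.1005, 0)
Detected image corners:
  c0 = (455.607492, 446.462103) px
  c1 = (571.951491, 452.680668) px
  c2 = (572.107033, 340.012917) px
  c3 = (459.253851, 332.962459) px
Planar DLT: solve 8×8 A·h = b for H (H[2,2]=1):
  H  [+593.40314 -87.03635 +515.00608]
  H  [+50.90057 +503.32925 +392.18780]
  H  [+0.04545 -0.15079 +1.00000]
B = K⁻¹H; ‖b₁‖=0.832532, ‖b₂‖=0.832532; λ = 2/(‖b₁‖+‖b₂‖) = 1.201155, sign → tz>0 ⇒ λ=+1.201155
r₁ = λ·B[:,0] = (+0.99584,+0.07301,+0.05459); r₂ = λ·B[:,1] = (-0.06203,+0.98150,-0.18113)
r₃ = r₁×r₂ = (-0.06680,+0.17699,+0.98194); SVD([r₁ r₂ r₃]) → R = UVᵀ:
  R  [+0.99584 -0.06203 -0.06680]
  R  [+0.07301 +0.98150 +0.17699]
  R  [+0.05459 -0.18113 +0.98194]
t = (+0.30426, +0.28161, +1.20116) m
tr R = 2.959280; θ = arccos((tr R − 1)/2) = 0.202135 rad = 11.581°
axis k = ((R−Rᵀ)₃₂, (R−Rᵀ)₁₃, (R−Rᵀ)₂₁) / (2 sinθ) = (-0.891893, -0.302326, +0.336342)
rvec = θ·k = (-0.180283, -0.061111, +0.067986)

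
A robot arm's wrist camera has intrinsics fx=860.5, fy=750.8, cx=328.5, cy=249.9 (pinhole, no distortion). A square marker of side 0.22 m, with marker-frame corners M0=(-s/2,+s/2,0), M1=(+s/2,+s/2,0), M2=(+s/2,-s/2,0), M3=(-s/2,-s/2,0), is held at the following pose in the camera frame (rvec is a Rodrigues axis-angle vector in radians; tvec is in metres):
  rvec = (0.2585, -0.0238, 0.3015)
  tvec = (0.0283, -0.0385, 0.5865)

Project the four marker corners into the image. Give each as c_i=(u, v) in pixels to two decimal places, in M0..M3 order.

Intrinsics K: fx=860.5, fy=750.8, cx=328.5, cy=249.9
Marker side s = 0.22 m; corners in marker frame (Z=0):
  M0 = (-0.1100, +0.1100, 0)
  M1 = (+0.1100, +0.1100, 0)
  M2 = (+0.1100, -0.1100, 0)
  M3 = (-0.1100, -0.1100, 0)
rvec = (0.2585, -0.0238, 0.3015), |rvec| = θ = 0.39786 rad = 22.796°
Rodrigues: sinθ=0.38744, 1−cosθ=0.07811; R = I + sinθ·[k]× + (1−cosθ)·[k]×²:
    [+0.95487 -0.29664 +0.01528]
    [+0.29057 +0.92217 -0.25527]
    [+0.06163 +0.24819 +0.96675]
t = (0.0283, -0.0385, 0.5865) m
M0: Pc = R·M0+t = (-0.10937, +0.03098, +0.60702); u = 860.5·(-0.10937)/0.60702 + 328.5 = 173.4650, v = 750.8·(+0.03098)/0.60702 + 249.9 = 288.2129
M1: Pc = R·M1+t = (+0.10070, +0.09490, +0.62058); u = 860.5·(+0.10070)/0.62058 + 328.5 = 468.1370, v = 750.8·(+0.09490)/0.62058 + 249.9 = 364.7156
M2: Pc = R·M2+t = (+0.16597, -0.10798, +0.56598); u = 860.5·(+0.16597)/0.56598 + 328.5 = 580.8308, v = 750.8·(-0.10798)/0.56598 + 249.9 = 106.6643
M3: Pc = R·M3+t = (-0.04410, -0.17190, +0.55242); u = 860.5·(-0.04410)/0.55242 + 328.5 = 259.7989, v = 750.8·(-0.17190)/0.55242 + 249.9 = 16.2657

c0=(173.47, 288.21) c1=(468.14, 364.72) c2=(580.83, 106.66) c3=(259.80, 16.27)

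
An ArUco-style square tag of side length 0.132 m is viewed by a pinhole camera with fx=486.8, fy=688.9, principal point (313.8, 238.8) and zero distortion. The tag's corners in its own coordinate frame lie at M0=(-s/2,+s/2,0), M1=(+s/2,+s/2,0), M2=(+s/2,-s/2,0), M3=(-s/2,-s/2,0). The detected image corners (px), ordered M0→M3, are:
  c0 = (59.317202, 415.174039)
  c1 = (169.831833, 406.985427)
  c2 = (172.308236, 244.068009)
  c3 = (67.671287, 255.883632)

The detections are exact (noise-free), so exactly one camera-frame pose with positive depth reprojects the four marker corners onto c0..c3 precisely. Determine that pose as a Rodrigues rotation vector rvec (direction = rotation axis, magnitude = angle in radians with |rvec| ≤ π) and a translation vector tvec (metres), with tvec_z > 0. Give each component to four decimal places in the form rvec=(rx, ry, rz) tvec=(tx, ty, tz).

rvec=(-0.2388, 0.1204, -0.0638) tvec=(-0.2290, 0.0735, 0.5654)

Intrinsics K: fx=486.8, fy=688.9, cx=313.8, cy=238.8
Marker side s = 0.132 m; corners in marker frame (Z=0):
  M0 = (-0.0660, +0.0660, 0)
  M1 = (+0.0660, +0.0660, 0)
  M2 = (+0.0660, -0.0660, 0)
  M3 = (-0.0660, -0.0660, 0)
Detected image corners:
  c0 = (59.317202, 415.174039) px
  c1 = (169.831833, 406.985427) px
  c2 = (172.308236, 244.068009) px
  c3 = (67.671287, 255.883632) px
Planar DLT: solve 8×8 A·h = b for H (H[2,2]=1):
  H  [+791.25596 -91.02171 +116.65899]
  H  [-141.22901 +1080.21763 +328.33949]
  H  [-0.19687 -0.42383 +1.00000]
B = K⁻¹H; ‖b₁‖=1.768649, ‖b₂‖=1.768649; λ = 2/(‖b₁‖+‖b₂‖) = 0.565403, sign → tz>0 ⇒ λ=+0.565403
r₁ = λ·B[:,0] = (+0.99077,-0.07733,-0.11131); r₂ = λ·B[:,1] = (+0.04875,+0.96964,-0.23964)
r₃ = r₁×r₂ = (+0.12646,+0.23200,+0.96446); SVD([r₁ r₂ r₃]) → R = UVᵀ:
  R  [+0.99077 +0.04875 +0.12646]
  R  [-0.07733 +0.96964 +0.23200]
  R  [-0.11131 -0.23964 +0.96446]
t = (-0.22897, +0.07349, +0.56540) m
tr R = 2.924871; θ = arccos((tr R − 1)/2) = 0.274961 rad = 15.754°
axis k = ((R−Rᵀ)₃₂, (R−Rᵀ)₁₃, (R−Rᵀ)₂₁) / (2 sinθ) = (-0.868538, +0.437871, -0.232185)
rvec = θ·k = (-0.238814, +0.120398, -0.063842)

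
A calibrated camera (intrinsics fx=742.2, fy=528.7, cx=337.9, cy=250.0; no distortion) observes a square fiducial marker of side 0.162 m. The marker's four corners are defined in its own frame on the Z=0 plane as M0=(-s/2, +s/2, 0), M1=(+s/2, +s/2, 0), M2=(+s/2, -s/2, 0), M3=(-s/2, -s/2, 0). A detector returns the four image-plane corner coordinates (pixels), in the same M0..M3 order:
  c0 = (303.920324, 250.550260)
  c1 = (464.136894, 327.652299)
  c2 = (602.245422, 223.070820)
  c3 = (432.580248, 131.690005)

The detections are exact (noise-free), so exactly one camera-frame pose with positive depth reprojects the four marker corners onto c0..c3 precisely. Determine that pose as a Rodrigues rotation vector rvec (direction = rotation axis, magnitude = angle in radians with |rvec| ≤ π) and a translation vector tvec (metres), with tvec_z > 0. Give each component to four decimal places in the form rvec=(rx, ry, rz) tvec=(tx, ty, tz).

rvec=(0.4104, -0.0696, 0.6248) tvec=(0.0860, -0.0139, 0.5718)

Intrinsics K: fx=742.2, fy=528.7, cx=337.9, cy=250.0
Marker side s = 0.162 m; corners in marker frame (Z=0):
  M0 = (-0.0810, +0.0810, 0)
  M1 = (+0.0810, +0.0810, 0)
  M2 = (+0.0810, -0.0810, 0)
  M3 = (-0.0810, -0.0810, 0)
Detected image corners:
  c0 = (303.920324, 250.550260) px
  c1 = (464.136894, 327.652299) px
  c2 = (602.245422, 223.070820) px
  c3 = (432.580248, 131.690005) px
Planar DLT: solve 8×8 A·h = b for H (H[2,2]=1):
  H  [+1162.93791 -546.48578 +449.56051]
  H  [+593.48651 +832.15111 +237.13499]
  H  [+0.32446 +0.61599 +1.00000]
B = K⁻¹H; ‖b₁‖=1.748853, ‖b₂‖=1.748853; λ = 2/(‖b₁‖+‖b₂‖) = 0.571803, sign → tz>0 ⇒ λ=+0.571803
r₁ = λ·B[:,0] = (+0.81148,+0.55414,+0.18553); r₂ = λ·B[:,1] = (-0.58138,+0.73344,+0.35223)
r₃ = r₁×r₂ = (+0.05911,-0.39369,+0.91734); SVD([r₁ r₂ r₃]) → R = UVᵀ:
  R  [+0.81148 -0.58138 +0.05911]
  R  [+0.55414 +0.73344 -0.39369]
  R  [+0.18553 +0.35223 +0.91734]
t = (+0.08603, -0.01391, +0.57180) m
tr R = 2.462266; θ = arccos((tr R − 1)/2) = 0.750815 rad = 43.019°
axis k = ((R−Rᵀ)₃₂, (R−Rᵀ)₁₃, (R−Rᵀ)₂₁) / (2 sinθ) = (+0.546668, -0.092647, +0.832208)
rvec = θ·k = (+0.410446, -0.069560, +0.624835)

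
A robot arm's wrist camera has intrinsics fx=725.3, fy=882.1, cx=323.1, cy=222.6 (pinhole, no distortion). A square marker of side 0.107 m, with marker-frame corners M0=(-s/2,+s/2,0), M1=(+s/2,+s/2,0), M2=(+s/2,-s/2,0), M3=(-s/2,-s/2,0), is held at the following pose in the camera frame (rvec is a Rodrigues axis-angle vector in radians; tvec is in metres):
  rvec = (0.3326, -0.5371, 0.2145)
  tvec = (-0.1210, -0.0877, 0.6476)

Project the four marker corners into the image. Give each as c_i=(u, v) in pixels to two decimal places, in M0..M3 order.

c0=(115.45, 160.87) c1=(227.01, 181.42) c2=(256.46, 48.03) c3=(142.69, 14.01)

Intrinsics K: fx=725.3, fy=882.1, cx=323.1, cy=222.6
Marker side s = 0.107 m; corners in marker frame (Z=0):
  M0 = (-0.0535, +0.0535, 0)
  M1 = (+0.0535, +0.0535, 0)
  M2 = (+0.0535, -0.0535, 0)
  M3 = (-0.0535, -0.0535, 0)
rvec = (0.3326, -0.5371, 0.2145), |rvec| = θ = 0.66717 rad = 38.226°
Rodrigues: sinθ=0.61876, 1−cosθ=0.21442; R = I + sinθ·[k]× + (1−cosθ)·[k]×²:
    [+0.83887 -0.28499 -0.46377]
    [+0.11288 +0.92455 -0.36397]
    [+0.53250 +0.25297 +0.80774]
t = (-0.1210, -0.0877, 0.6476) m
M0: Pc = R·M0+t = (-0.18113, -0.04428, +0.63265); u = 725.3·(-0.18113)/0.63265 + 323.1 = 115.4463, v = 882.1·(-0.04428)/0.63265 + 222.6 = 160.8658
M1: Pc = R·M1+t = (-0.09137, -0.03220, +0.68962); u = 725.3·(-0.09137)/0.68962 + 323.1 = 227.0055, v = 882.1·(-0.03220)/0.68962 + 222.6 = 181.4159
M2: Pc = R·M2+t = (-0.06087, -0.13112, +0.66255); u = 725.3·(-0.06087)/0.66255 + 323.1 = 256.4618, v = 882.1·(-0.13112)/0.66255 + 222.6 = 48.0266
M3: Pc = R·M3+t = (-0.15063, -0.14320, +0.60558); u = 725.3·(-0.15063)/0.60558 + 323.1 = 142.6876, v = 882.1·(-0.14320)/0.60558 + 222.6 = 14.0076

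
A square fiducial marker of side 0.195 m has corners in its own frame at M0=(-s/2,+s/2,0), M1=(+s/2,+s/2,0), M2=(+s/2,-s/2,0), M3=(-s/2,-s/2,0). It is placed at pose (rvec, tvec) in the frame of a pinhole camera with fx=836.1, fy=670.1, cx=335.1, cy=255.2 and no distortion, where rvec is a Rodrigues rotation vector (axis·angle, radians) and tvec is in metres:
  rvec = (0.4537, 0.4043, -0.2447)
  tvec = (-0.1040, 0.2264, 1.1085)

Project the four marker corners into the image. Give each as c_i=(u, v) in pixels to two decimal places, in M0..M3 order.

c0=(222.26, 438.67) c1=(345.57, 436.13) c2=(296.29, 338.36) c3=(168.61, 348.42)

Intrinsics K: fx=836.1, fy=670.1, cx=335.1, cy=255.2
Marker side s = 0.195 m; corners in marker frame (Z=0):
  M0 = (-0.0975, +0.0975, 0)
  M1 = (+0.0975, +0.0975, 0)
  M2 = (+0.0975, -0.0975, 0)
  M3 = (-0.0975, -0.0975, 0)
rvec = (0.4537, 0.4043, -0.2447), |rvec| = θ = 0.65512 rad = 37.536°
Rodrigues: sinθ=0.60925, 1−cosθ=0.20702; R = I + sinθ·[k]× + (1−cosθ)·[k]×²:
    [+0.89227 +0.31605 +0.32244]
    [-0.13909 +0.87182 -0.46966]
    [-0.42955 +0.37421 +0.82186]
t = (-0.1040, 0.2264, 1.1085) m
M0: Pc = R·M0+t = (-0.16018, +0.32496, +1.18687); u = 836.1·(-0.16018)/1.18687 + 335.1 = 222.2587, v = 670.1·(+0.32496)/1.18687 + 255.2 = 438.6732
M1: Pc = R·M1+t = (+0.01381, +0.29784, +1.10310); u = 836.1·(+0.01381)/1.10310 + 335.1 = 345.5681, v = 670.1·(+0.29784)/1.10310 + 255.2 = 436.1291
M2: Pc = R·M2+t = (-0.04782, +0.12784, +1.03013); u = 836.1·(-0.04782)/1.03013 + 335.1 = 296.2883, v = 670.1·(+0.12784)/1.03013 + 255.2 = 338.3573
M3: Pc = R·M3+t = (-0.22181, +0.15496, +1.11390); u = 836.1·(-0.22181)/1.11390 + 335.1 = 168.6065, v = 670.1·(+0.15496)/1.11390 + 255.2 = 348.4201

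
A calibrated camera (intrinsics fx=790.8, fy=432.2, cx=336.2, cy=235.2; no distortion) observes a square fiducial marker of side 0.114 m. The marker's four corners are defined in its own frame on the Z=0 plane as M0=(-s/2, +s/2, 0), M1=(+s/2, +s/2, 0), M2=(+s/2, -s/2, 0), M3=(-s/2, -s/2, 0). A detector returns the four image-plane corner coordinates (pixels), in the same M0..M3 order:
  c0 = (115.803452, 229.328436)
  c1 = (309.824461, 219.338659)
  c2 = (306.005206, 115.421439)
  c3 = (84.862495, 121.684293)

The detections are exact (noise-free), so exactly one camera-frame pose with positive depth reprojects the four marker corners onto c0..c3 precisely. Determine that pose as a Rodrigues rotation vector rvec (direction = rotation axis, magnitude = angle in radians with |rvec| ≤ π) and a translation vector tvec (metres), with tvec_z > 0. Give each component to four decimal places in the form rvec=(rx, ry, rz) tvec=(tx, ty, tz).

rvec=(0.5098, -0.1965, -0.0530) tvec=(-0.0719, -0.0616, 0.4399)

Intrinsics K: fx=790.8, fy=432.2, cx=336.2, cy=235.2
Marker side s = 0.114 m; corners in marker frame (Z=0):
  M0 = (-0.0570, +0.0570, 0)
  M1 = (+0.0570, +0.0570, 0)
  M2 = (+0.0570, -0.0570, 0)
  M3 = (-0.0570, -0.0570, 0)
Detected image corners:
  c0 = (115.803452, 229.328436) px
  c1 = (309.824461, 219.338659) px
  c2 = (306.005206, 115.421439) px
  c3 = (84.862495, 121.684293) px
Planar DLT: solve 8×8 A·h = b for H (H[2,2]=1):
  H  [+1893.88674 +376.98489 +207.00952]
  H  [-4.67495 +1118.36049 +174.70744]
  H  [+0.39457 +1.11306 +1.00000]
B = K⁻¹H; ‖b₁‖=2.273052, ‖b₂‖=2.273052; λ = 2/(‖b₁‖+‖b₂‖) = 0.439937, sign → tz>0 ⇒ λ=+0.439937
r₁ = λ·B[:,0] = (+0.97981,-0.09922,+0.17358); r₂ = λ·B[:,1] = (+0.00154,+0.87190,+0.48968)
r₃ = r₁×r₂ = (-0.19994,-0.47952,+0.85445); SVD([r₁ r₂ r₃]) → R = UVᵀ:
  R  [+0.97981 +0.00154 -0.19994]
  R  [-0.09922 +0.87190 -0.47952]
  R  [+0.17358 +0.48968 +0.85445]
t = (-0.07187, -0.06158, +0.43994) m
tr R = 2.706159; θ = arccos((tr R − 1)/2) = 0.548937 rad = 31.452°
axis k = ((R−Rᵀ)₃₂, (R−Rᵀ)₁₃, (R−Rᵀ)₂₁) / (2 sinθ) = (+0.928744, -0.357927, -0.096558)
rvec = θ·k = (+0.509822, -0.196480, -0.053004)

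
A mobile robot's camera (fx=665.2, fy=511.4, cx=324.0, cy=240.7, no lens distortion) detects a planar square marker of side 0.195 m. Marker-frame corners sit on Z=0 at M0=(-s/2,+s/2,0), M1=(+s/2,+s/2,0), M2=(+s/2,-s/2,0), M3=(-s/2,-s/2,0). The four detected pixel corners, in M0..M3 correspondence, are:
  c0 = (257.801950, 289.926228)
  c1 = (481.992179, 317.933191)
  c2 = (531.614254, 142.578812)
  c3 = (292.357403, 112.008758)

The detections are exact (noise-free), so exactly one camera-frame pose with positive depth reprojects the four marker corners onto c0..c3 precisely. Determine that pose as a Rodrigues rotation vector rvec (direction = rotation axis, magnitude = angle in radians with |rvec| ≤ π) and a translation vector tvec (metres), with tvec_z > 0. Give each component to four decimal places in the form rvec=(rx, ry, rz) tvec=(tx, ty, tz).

rvec=(0.1876, 0.0050, 0.1627) tvec=(0.0552, -0.0239, 0.5524)

Intrinsics K: fx=665.2, fy=511.4, cx=324.0, cy=240.7
Marker side s = 0.195 m; corners in marker frame (Z=0):
  M0 = (-0.0975, +0.0975, 0)
  M1 = (+0.0975, +0.0975, 0)
  M2 = (+0.0975, -0.0975, 0)
  M3 = (-0.0975, -0.0975, 0)
Detected image corners:
  c0 = (257.801950, 289.926228) px
  c1 = (481.992179, 317.933191) px
  c2 = (531.614254, 142.578812) px
  c3 = (292.357403, 112.008758) px
Planar DLT: solve 8×8 A·h = b for H (H[2,2]=1):
  H  [+1194.31555 -84.23785 +390.46011]
  H  [+153.98477 +978.43295 +218.53850]
  H  [+0.01857 +0.33681 +1.00000]
B = K⁻¹H; ‖b₁‖=1.810242, ‖b₂‖=1.810242; λ = 2/(‖b₁‖+‖b₂‖) = 0.552412, sign → tz>0 ⇒ λ=+0.552412
r₁ = λ·B[:,0] = (+0.98682,+0.16151,+0.01026); r₂ = λ·B[:,1] = (-0.16058,+0.96933,+0.18606)
r₃ = r₁×r₂ = (+0.02011,-0.18525,+0.98249); SVD([r₁ r₂ r₃]) → R = UVᵀ:
  R  [+0.98682 -0.16058 +0.02011]
  R  [+0.16151 +0.96933 -0.18525]
  R  [+0.01026 +0.18606 +0.98249]
t = (+0.05519, -0.02394, +0.55241) m
tr R = 2.938632; θ = arccos((tr R − 1)/2) = 0.248363 rad = 14.230°
axis k = ((R−Rᵀ)₃₂, (R−Rᵀ)₁₃, (R−Rᵀ)₂₁) / (2 sinθ) = (+0.755251, +0.020038, +0.655129)
rvec = θ·k = (+0.187576, +0.004977, +0.162710)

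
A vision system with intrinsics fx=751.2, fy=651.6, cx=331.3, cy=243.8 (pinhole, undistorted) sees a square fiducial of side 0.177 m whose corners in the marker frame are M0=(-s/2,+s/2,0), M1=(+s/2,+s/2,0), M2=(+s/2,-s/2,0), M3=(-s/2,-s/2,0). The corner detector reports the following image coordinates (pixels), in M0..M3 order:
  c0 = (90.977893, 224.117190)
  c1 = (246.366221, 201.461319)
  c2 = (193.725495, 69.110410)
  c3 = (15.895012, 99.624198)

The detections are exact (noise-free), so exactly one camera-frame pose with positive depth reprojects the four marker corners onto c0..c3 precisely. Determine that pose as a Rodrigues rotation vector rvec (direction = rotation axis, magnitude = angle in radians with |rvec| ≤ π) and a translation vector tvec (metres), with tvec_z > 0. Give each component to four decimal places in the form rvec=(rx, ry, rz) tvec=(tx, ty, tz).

Intrinsics K: fx=751.2, fy=651.6, cx=331.3, cy=243.8
Marker side s = 0.177 m; corners in marker frame (Z=0):
  M0 = (-0.0885, +0.0885, 0)
  M1 = (+0.0885, +0.0885, 0)
  M2 = (+0.0885, -0.0885, 0)
  M3 = (-0.0885, -0.0885, 0)
Detected image corners:
  c0 = (90.977893, 224.117190) px
  c1 = (246.366221, 201.461319) px
  c2 = (193.725495, 69.110410) px
  c3 = (15.895012, 99.624198) px
Planar DLT: solve 8×8 A·h = b for H (H[2,2]=1):
  H  [+912.81400 +474.97791 +137.79530]
  H  [-174.47152 +848.20313 +153.48765]
  H  [-0.17433 +0.82783 +1.00000]
B = K⁻¹H; ‖b₁‖=1.319369, ‖b₂‖=1.319369; λ = 2/(‖b₁‖+‖b₂‖) = 0.757938, sign → tz>0 ⇒ λ=+0.757938
r₁ = λ·B[:,0] = (+0.97927,-0.15351,-0.13213); r₂ = λ·B[:,1] = (+0.20252,+0.75186,+0.62745)
r₃ = r₁×r₂ = (+0.00302,-0.64120,+0.76737); SVD([r₁ r₂ r₃]) → R = UVᵀ:
  R  [+0.97927 +0.20252 +0.00302]
  R  [-0.15351 +0.75186 -0.64120]
  R  [-0.13213 +0.62745 +0.76737]
t = (-0.19524, -0.10505, +0.75794) m
tr R = 2.498506; θ = arccos((tr R − 1)/2) = 0.723863 rad = 41.474°
axis k = ((R−Rᵀ)₃₂, (R−Rᵀ)₁₃, (R−Rᵀ)₂₁) / (2 sinθ) = (+0.957780, +0.102035, -0.268786)
rvec = θ·k = (+0.693301, +0.073859, -0.194564)

rvec=(0.6933, 0.0739, -0.1946) tvec=(-0.1952, -0.1051, 0.7579)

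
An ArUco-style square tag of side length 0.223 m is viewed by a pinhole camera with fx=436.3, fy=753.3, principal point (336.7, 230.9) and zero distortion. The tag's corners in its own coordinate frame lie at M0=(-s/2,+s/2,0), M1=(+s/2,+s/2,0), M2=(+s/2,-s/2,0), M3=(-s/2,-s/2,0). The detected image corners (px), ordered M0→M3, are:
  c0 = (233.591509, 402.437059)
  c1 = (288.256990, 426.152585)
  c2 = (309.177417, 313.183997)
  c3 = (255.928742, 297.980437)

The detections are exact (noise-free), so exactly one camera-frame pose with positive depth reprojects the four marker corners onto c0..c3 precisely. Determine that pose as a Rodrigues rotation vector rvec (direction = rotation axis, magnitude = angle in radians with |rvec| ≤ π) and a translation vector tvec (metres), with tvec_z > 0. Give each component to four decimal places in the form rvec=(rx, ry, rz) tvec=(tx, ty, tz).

Intrinsics K: fx=436.3, fy=753.3, cx=336.7, cy=230.9
Marker side s = 0.223 m; corners in marker frame (Z=0):
  M0 = (-0.1115, +0.1115, 0)
  M1 = (+0.1115, +0.1115, 0)
  M2 = (+0.1115, -0.1115, 0)
  M3 = (-0.1115, -0.1115, 0)
Detected image corners:
  c0 = (233.591509, 402.437059) px
  c1 = (288.256990, 426.152585) px
  c2 = (309.177417, 313.183997) px
  c3 = (255.928742, 297.980437) px
Planar DLT: solve 8×8 A·h = b for H (H[2,2]=1):
  H  [+158.19561 -162.63921 +271.10318]
  H  [-24.08986 +400.03264 +358.14268]
  H  [-0.30794 -0.24119 +1.00000]
B = K⁻¹H; ‖b₁‖=0.677490, ‖b₂‖=0.677490; λ = 2/(‖b₁‖+‖b₂‖) = 1.476036, sign → tz>0 ⇒ λ=+1.476036
r₁ = λ·B[:,0] = (+0.88596,+0.09212,-0.45453); r₂ = λ·B[:,1] = (-0.27549,+0.89296,-0.35600)
r₃ = r₁×r₂ = (+0.37308,+0.44062,+0.81650); SVD([r₁ r₂ r₃]) → R = UVᵀ:
  R  [+0.88596 -0.27549 +0.37308]
  R  [+0.09212 +0.89296 +0.44062]
  R  [-0.45453 -0.35600 +0.81650]
t = (-0.22192, +0.24932, +1.47604) m
tr R = 2.595407; θ = arccos((tr R − 1)/2) = 0.647319 rad = 37.089°
axis k = ((R−Rᵀ)₃₂, (R−Rᵀ)₁₃, (R−Rᵀ)₂₁) / (2 sinθ) = (-0.660493, +0.686187, +0.304791)
rvec = θ·k = (-0.427549, +0.444181, +0.197297)

rvec=(-0.4275, 0.4442, 0.1973) tvec=(-0.2219, 0.2493, 1.4760)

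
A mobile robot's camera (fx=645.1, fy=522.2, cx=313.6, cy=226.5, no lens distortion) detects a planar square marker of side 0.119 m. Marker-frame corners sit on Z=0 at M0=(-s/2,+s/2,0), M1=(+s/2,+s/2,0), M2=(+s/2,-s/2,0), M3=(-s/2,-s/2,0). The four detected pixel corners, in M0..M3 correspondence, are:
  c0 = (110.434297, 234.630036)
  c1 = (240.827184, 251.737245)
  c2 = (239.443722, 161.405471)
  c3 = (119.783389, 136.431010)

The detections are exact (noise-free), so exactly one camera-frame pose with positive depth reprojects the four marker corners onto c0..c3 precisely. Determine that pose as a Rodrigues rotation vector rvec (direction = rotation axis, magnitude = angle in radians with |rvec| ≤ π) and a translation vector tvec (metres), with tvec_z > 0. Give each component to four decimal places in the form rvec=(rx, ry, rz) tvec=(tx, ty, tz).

rvec=(-0.4249, -0.5602, 0.0617) tvec=(-0.1207, -0.0358, 0.5865)

Intrinsics K: fx=645.1, fy=522.2, cx=313.6, cy=226.5
Marker side s = 0.119 m; corners in marker frame (Z=0):
  M0 = (-0.0595, +0.0595, 0)
  M1 = (+0.0595, +0.0595, 0)
  M2 = (+0.0595, -0.0595, 0)
  M3 = (-0.0595, -0.0595, 0)
Detected image corners:
  c0 = (110.434297, 234.630036) px
  c1 = (240.827184, 251.737245) px
  c2 = (239.443722, 161.405471) px
  c3 = (119.783389, 136.431010) px
Planar DLT: solve 8×8 A·h = b for H (H[2,2]=1):
  H  [+1200.87185 -154.45661 +180.88928]
  H  [+346.04908 +654.38592 +194.64044]
  H  [+0.85626 -0.69409 +1.00000]
B = K⁻¹H; ‖b₁‖=1.704950, ‖b₂‖=1.704949; λ = 2/(‖b₁‖+‖b₂‖) = 0.586528, sign → tz>0 ⇒ λ=+0.586528
r₁ = λ·B[:,0] = (+0.84770,+0.17084,+0.50222); r₂ = λ·B[:,1] = (+0.05747,+0.91157,-0.40710)
r₃ = r₁×r₂ = (-0.52736,+0.37396,+0.76292); SVD([r₁ r₂ r₃]) → R = UVᵀ:
  R  [+0.84770 +0.05747 -0.52736]
  R  [+0.17084 +0.91157 +0.37396]
  R  [+0.50222 -0.40710 +0.76292]
t = (-0.12066, -0.03578, +0.58653) m
tr R = 2.522188; θ = arccos((tr R − 1)/2) = 0.705798 rad = 40.439°
axis k = ((R−Rᵀ)₃₂, (R−Rᵀ)₁₃, (R−Rᵀ)₂₁) / (2 sinθ) = (-0.602074, -0.793643, +0.087394)
rvec = θ·k = (-0.424943, -0.560152, +0.061682)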